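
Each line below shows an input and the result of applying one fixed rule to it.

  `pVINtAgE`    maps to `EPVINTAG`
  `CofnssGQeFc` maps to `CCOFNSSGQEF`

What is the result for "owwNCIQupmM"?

Rule — move the last character to the front, then convert every letter to uppercase.
Starting from "owwNCIQupmM": after the first operation, "MowwNCIQupm"; after the second, "MOWWNCIQUPM".

MOWWNCIQUPM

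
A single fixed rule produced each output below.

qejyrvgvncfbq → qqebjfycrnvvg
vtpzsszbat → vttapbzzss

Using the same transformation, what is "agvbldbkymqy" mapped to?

In each case the input is transformed by: take characters alternately from the front and the back (1st, last, 2nd, 2nd-last, ...).
"agvbldbkymqy" → "aygqvmbylkdb".

aygqvmbylkdb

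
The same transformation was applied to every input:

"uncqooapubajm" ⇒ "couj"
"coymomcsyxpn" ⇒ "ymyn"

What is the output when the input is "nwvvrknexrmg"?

In each case the input is transformed by: keep one character in every 3, starting at position 3 (positions 3rd, 6th, 9th, ...).
For "nwvvrknexrmg" the result is "vkxg".

vkxg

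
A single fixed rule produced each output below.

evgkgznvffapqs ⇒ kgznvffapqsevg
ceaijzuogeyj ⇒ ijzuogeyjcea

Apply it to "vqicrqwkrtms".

crqwkrtmsvqi

The rule is to move the first 3 characters to the end (rotate left by 3).
For "vqicrqwkrtms" the result is "crqwkrtmsvqi".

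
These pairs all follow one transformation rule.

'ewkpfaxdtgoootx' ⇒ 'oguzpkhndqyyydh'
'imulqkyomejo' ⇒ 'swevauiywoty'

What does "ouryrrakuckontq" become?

yebibbkuemuyxda

What's happening: shift every letter 10 places forward in the alphabet (wrapping around).
Doing the same to "ouryrrakuckontq": "yebibbkuemuyxda".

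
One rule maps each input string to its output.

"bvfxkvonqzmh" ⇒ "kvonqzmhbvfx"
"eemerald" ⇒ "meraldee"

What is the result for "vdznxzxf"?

znxzxfvd

Looking at the pairs, the operation is to move the last 2 characters to the front (rotate right by 2), then swap the front and back halves of the string.
Starting from "vdznxzxf": after the first operation, "xfvdznxz"; after the second, "znxzxfvd".
(Check on "bvfxkvonqzmh": → "mhbvfxkvonqz" → "kvonqzmhbvfx" ✓)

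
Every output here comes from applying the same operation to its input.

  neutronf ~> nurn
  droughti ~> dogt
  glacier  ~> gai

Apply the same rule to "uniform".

Rule — swap each adjacent pair of characters (1↔2, 3↔4, ...), then keep every other character starting from the second (positions 2nd, 4th, 6th, ...).
On "uniform": the first step gives "nufirom", and the second then gives "uio".

uio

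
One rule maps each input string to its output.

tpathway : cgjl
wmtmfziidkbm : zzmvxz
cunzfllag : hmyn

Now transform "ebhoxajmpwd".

Each output is the input with this applied: shift every letter 13 places forward in the alphabet (wrapping around) — i.e. ROT13, then keep every other character starting from the second (positions 2nd, 4th, 6th, ...).
"ebhoxajmpwd" → "roubknwzcjq" → "obnzj".

obnzj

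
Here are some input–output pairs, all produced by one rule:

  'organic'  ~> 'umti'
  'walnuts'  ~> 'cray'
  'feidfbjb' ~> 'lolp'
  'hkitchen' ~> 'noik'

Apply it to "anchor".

Rule — shift every letter 6 places forward in the alphabet (wrapping around), then keep every other character starting from the first (positions 1st, 3rd, 5th, ...).
Starting from "anchor": after the first operation, "gtinux"; after the second, "giu".

giu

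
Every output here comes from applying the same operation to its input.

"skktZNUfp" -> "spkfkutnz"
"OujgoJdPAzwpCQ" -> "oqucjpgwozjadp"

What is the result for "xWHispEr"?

xrwehpis

Each output is the input with this applied: take characters alternately from the front and the back (1st, last, 2nd, 2nd-last, ...), then convert every letter to lowercase.
Working it through for "xWHispEr": intermediate "xrWEHpis", final "xrwehpis".
(Check on "skktZNUfp": → "spkfkUtNZ" → "spkfkutnz" ✓)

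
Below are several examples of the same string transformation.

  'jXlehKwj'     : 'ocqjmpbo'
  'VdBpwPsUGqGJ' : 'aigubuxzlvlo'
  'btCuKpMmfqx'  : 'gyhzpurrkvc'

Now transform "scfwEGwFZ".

Each output is the input with this applied: shift every letter 5 places forward in the alphabet (wrapping around), then convert every letter to lowercase.
Working it through for "scfwEGwFZ": intermediate "xhkbJLbKE", final "xhkbjlbke".
(Check on "jXlehKwj": → "oCqjmPbo" → "ocqjmpbo" ✓)

xhkbjlbke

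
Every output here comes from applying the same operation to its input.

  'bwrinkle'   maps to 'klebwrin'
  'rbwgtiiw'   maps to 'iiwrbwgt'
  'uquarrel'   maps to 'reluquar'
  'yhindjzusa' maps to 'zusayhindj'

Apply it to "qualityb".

Each output is the input with this applied: swap the front and back halves of the string, then move the first character to the end.
Applying both steps to "qualityb": "itybqual", then "tybquali".
(Check on "yhindjzusa": → "jzusayhind" → "zusayhindj" ✓)

tybquali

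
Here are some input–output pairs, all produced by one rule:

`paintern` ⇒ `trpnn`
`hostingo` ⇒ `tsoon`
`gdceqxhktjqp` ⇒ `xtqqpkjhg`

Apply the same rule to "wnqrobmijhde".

The pattern: sort the characters into reverse alphabetical order, then delete the last 3 characters.
Working it through for "wnqrobmijhde": intermediate "wrqonmjihedb", final "wrqonmjih".

wrqonmjih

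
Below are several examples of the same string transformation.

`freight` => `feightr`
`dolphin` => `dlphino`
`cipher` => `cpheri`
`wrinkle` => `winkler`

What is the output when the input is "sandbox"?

What's happening: move the first character to the end, then swap the first and last characters.
On "sandbox": the first step gives "andboxs", and the second then gives "sndboxa".
(Check on "wrinkle": → "rinklew" → "winkler" ✓)

sndboxa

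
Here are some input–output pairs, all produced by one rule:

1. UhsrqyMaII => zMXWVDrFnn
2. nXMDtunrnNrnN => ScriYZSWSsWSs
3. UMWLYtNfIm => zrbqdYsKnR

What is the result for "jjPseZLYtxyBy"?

The pattern: flip the case of every letter, then shift every letter 5 places forward in the alphabet (wrapping around).
For "jjPseZLYtxyBy", step one produces "JJpSEzlyTXYbY"; step two turns that into "OOuXJeqdYCDgD".

OOuXJeqdYCDgD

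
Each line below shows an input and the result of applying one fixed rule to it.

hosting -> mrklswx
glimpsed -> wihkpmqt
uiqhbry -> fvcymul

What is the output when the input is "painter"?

xivtemr

What's happening: shift every letter 4 places forward in the alphabet (wrapping around), then move the last 3 characters to the front (rotate right by 3).
For "painter", step one produces "temrxiv"; step two turns that into "xivtemr".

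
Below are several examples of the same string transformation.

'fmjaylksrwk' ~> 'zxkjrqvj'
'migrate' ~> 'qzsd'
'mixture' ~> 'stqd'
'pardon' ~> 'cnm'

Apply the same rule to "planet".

The transformation: shift every letter 1 place backward in the alphabet (wrapping around), then delete the first 3 characters.
Starting from "planet": after the first operation, "okzmds"; after the second, "mds".
(Check on "fmjaylksrwk": → "elizxkjrqvj" → "zxkjrqvj" ✓)

mds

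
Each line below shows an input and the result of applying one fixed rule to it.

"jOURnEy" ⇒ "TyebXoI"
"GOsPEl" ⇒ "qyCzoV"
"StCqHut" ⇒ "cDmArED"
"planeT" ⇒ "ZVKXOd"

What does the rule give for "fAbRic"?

Each output is the input with this applied: flip the case of every letter, then shift every letter 10 places forward in the alphabet (wrapping around).
"fAbRic" → "FaBrIC" → "PkLbSM".
(Check on "GOsPEl": → "goSpeL" → "qyCzoV" ✓)

PkLbSM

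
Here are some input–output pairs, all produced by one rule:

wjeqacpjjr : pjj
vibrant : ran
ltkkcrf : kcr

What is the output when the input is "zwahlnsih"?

Each output is the input with this applied: move the last character to the front, then keep only the last 3 characters.
Starting from "zwahlnsih": after the first operation, "hzwahlnsi"; after the second, "nsi".

nsi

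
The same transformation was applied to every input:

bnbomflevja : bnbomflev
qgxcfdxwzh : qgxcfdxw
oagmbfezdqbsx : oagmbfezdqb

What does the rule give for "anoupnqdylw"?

anoupnqdy

The rule is to delete the last 2 characters.
So "anoupnqdylw" becomes "anoupnqdy".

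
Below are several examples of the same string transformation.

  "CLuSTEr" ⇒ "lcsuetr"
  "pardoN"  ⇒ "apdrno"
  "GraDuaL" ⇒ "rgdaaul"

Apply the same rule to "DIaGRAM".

idgaarm

The transformation: swap each adjacent pair of characters (1↔2, 3↔4, ...), then convert every letter to lowercase.
Applying both steps to "DIaGRAM": "IDGaARM", then "idgaarm".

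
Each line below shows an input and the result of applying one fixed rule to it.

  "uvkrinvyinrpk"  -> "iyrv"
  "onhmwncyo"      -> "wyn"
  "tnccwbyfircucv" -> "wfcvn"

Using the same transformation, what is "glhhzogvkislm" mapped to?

Looking at the pairs, the operation is to keep one character in every 3, starting at position 2 (positions 2nd, 5th, 8th, ...), then move the first character to the end.
Starting from "glhhzogvkislm": after the first operation, "lzvs"; after the second, "zvsl".
(Check on "uvkrinvyinrpk": → "viyr" → "iyrv" ✓)

zvsl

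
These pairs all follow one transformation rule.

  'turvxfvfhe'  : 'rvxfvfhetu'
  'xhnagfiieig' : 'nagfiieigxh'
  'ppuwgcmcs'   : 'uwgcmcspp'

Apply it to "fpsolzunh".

The rule is to move the first 2 characters to the end (rotate left by 2).
So "fpsolzunh" becomes "solzunhfp".

solzunhfp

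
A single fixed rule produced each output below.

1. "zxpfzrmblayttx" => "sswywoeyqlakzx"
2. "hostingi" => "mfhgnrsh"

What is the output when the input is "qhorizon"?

The pattern: move the last 3 characters to the front (rotate right by 3), then shift every letter 1 place backward in the alphabet (wrapping around).
Applying both steps to "qhorizon": "zonqhori", then "ynmpgnqh".

ynmpgnqh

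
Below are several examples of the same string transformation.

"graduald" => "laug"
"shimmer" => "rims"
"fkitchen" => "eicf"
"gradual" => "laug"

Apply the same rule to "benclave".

vnlb

Each output is the input with this applied: keep every other character starting from the first (positions 1st, 3rd, 5th, ...), then swap the first and last characters.
Working it through for "benclave": intermediate "bnlv", final "vnlb".
(Check on "shimmer": → "simr" → "rims" ✓)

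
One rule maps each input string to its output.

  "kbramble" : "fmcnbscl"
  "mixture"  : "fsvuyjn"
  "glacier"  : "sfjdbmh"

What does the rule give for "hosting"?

Each output is the input with this applied: reverse the string, then shift every letter 1 place forward in the alphabet (wrapping around).
"hosting" → "gnitsoh" → "hojutpi".

hojutpi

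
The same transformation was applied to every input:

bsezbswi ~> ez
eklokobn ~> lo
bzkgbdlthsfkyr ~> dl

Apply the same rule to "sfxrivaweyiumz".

va

The pattern: swap the front and back halves of the string, then keep only the last 2 characters.
Working it through for "sfxrivaweyiumz": intermediate "weyiumzsfxriva", final "va".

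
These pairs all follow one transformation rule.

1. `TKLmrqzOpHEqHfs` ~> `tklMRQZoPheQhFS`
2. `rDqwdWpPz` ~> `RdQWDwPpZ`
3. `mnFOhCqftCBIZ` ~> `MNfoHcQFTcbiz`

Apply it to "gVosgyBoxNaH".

Each output is the input with this applied: flip the case of every letter.
So "gVosgyBoxNaH" becomes "GvOSGYbOXnAh".

GvOSGYbOXnAh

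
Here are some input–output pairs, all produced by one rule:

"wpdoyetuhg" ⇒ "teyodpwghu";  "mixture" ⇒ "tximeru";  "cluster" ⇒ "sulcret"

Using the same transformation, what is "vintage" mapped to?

tnivega

The transformation: reverse the string, then move the first 3 characters to the end (rotate left by 3).
For "vintage", step one produces "egatniv"; step two turns that into "tnivega".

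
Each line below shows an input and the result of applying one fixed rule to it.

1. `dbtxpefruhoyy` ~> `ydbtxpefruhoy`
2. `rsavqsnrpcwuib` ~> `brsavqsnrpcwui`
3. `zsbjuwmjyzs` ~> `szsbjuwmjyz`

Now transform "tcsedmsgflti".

The pattern: move the last character to the front.
Applying that to "tcsedmsgflti" gives "itcsedmsgflt".

itcsedmsgflt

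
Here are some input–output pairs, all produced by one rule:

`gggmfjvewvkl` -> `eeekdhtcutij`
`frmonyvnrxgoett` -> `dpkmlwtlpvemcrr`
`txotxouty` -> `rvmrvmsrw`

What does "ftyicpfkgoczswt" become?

In each case the input is transformed by: shift every letter 2 places backward in the alphabet (wrapping around).
Doing the same to "ftyicpfkgoczswt": "drwgandiemaxqur".

drwgandiemaxqur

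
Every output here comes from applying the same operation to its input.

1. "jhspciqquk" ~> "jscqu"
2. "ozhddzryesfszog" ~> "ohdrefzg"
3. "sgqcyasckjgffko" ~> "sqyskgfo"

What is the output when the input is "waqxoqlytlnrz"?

The rule is to keep every other character starting from the first (positions 1st, 3rd, 5th, ...).
So "waqxoqlytlnrz" becomes "wqoltnz".

wqoltnz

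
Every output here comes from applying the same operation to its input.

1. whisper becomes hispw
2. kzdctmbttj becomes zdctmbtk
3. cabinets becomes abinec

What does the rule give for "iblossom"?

blossi

In each case the input is transformed by: delete the last 2 characters, then move the first character to the end.
Applying both steps to "iblossom": "ibloss", then "blossi".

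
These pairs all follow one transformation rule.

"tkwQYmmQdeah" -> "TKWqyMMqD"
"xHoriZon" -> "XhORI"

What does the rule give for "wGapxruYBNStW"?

What's happening: delete the last 3 characters, then flip the case of every letter.
Working it through for "wGapxruYBNStW": intermediate "wGapxruYBN", final "WgAPXRUybn".

WgAPXRUybn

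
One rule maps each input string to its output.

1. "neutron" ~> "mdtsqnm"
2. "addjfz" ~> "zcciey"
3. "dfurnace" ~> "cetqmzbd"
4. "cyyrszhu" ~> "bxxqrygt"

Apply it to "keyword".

In each case the input is transformed by: shift every letter 1 place backward in the alphabet (wrapping around).
So "keyword" becomes "jdxvnqc".

jdxvnqc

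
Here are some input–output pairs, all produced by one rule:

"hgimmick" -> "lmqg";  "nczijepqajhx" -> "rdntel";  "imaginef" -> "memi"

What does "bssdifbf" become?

fwmf

Each output is the input with this applied: shift every letter 4 places forward in the alphabet (wrapping around), then keep every other character starting from the first (positions 1st, 3rd, 5th, ...).
On "bssdifbf": the first step gives "fwwhmjfj", and the second then gives "fwmf".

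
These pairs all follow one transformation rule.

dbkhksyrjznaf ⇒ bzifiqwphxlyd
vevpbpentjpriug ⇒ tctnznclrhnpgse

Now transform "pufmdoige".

nsdkbmgec

In each case the input is transformed by: shift every letter 2 places backward in the alphabet (wrapping around).
For "pufmdoige" the result is "nsdkbmgec".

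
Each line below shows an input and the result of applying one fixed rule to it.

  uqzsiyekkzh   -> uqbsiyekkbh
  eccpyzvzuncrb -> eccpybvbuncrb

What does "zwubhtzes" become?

Each output is the input with this applied: replace every "z" with "b".
"zwubhtzes" → "bwubhtbes".

bwubhtbes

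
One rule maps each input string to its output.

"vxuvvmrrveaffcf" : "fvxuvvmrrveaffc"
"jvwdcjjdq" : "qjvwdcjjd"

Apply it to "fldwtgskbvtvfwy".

yfldwtgskbvtvfw

Each output is the input with this applied: move the last character to the front.
Applying that to "fldwtgskbvtvfwy" gives "yfldwtgskbvtvfw".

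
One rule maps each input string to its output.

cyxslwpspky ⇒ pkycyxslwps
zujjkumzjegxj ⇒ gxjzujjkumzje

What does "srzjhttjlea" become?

leasrzjhttj

In each case the input is transformed by: move the last 3 characters to the front (rotate right by 3).
"srzjhttjlea" → "leasrzjhttj".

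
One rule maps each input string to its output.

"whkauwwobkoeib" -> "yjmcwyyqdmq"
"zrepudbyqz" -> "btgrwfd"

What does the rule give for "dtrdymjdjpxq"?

Each output is the input with this applied: shift every letter 2 places forward in the alphabet (wrapping around), then delete the last 3 characters.
So "dtrdymjdjpxq" becomes "fvtfaolfl".

fvtfaolfl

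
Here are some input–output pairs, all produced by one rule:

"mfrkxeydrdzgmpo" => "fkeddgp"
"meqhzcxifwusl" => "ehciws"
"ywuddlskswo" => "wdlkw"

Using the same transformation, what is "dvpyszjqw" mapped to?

In each case the input is transformed by: keep every other character starting from the second (positions 2nd, 4th, 6th, ...).
For "dvpyszjqw" the result is "vyzq".

vyzq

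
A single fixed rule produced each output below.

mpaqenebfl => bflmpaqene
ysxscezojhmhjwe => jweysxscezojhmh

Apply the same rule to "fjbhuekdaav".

aavfjbhuekd

What's happening: move the last 3 characters to the front (rotate right by 3).
Doing the same to "fjbhuekdaav": "aavfjbhuekd".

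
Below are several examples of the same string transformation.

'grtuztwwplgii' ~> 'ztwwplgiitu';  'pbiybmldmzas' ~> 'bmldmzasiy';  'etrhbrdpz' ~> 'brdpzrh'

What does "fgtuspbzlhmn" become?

The rule is to delete the first 2 characters, then move the first 2 characters to the end (rotate left by 2).
"fgtuspbzlhmn" → "spbzlhmntu".

spbzlhmntu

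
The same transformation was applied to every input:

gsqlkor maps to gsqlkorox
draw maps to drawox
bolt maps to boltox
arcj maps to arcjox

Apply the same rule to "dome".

Looking at the pairs, the operation is to append "ox".
"dome" → "domeox".

domeox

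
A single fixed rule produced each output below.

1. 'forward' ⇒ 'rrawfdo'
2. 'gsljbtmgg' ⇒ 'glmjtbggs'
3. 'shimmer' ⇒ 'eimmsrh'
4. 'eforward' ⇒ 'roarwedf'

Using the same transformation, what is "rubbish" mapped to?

sbibrhu

What's happening: take characters alternately from the front and the back (1st, last, 2nd, 2nd-last, ...), then move the first 3 characters to the end (rotate left by 3).
"rubbish" → "rhusbib" → "sbibrhu".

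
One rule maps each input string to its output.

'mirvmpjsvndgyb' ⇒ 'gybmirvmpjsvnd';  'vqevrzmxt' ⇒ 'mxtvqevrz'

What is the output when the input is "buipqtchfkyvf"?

yvfbuipqtchfk

What's happening: move the last 3 characters to the front (rotate right by 3).
"buipqtchfkyvf" → "yvfbuipqtchfk".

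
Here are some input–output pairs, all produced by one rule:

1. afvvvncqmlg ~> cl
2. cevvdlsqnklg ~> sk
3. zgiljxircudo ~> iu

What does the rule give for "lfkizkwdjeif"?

Rule — keep one character in every 3, starting at position 1 (positions 1st, 4th, 7th, ...), then delete the first 2 characters.
Working it through for "lfkizkwdjeif": intermediate "liwe", final "we".

we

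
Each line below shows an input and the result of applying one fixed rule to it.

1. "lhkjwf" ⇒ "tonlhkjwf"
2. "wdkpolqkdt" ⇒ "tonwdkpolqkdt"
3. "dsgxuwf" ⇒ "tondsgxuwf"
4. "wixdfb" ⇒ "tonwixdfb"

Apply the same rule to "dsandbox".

tondsandbox

Rule — prepend "ton".
Applying that to "dsandbox" gives "tondsandbox".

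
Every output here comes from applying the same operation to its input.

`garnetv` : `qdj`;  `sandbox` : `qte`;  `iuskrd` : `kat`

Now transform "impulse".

cki

The rule is to shift every letter 10 places backward in the alphabet (wrapping around), then keep every other character starting from the second (positions 2nd, 4th, 6th, ...).
For "impulse" the result is "cki".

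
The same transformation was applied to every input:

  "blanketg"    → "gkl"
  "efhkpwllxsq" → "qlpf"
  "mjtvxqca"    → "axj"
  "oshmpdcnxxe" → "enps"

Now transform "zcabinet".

tic

What's happening: keep one character in every 3, starting at position 2 (positions 2nd, 5th, 8th, ...), then reverse the string.
Working it through for "zcabinet": intermediate "cit", final "tic".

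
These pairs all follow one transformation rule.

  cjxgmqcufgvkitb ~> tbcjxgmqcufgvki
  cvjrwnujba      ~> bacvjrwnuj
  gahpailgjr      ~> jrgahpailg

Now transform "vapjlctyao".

What's happening: move the last 2 characters to the front (rotate right by 2).
So "vapjlctyao" becomes "aovapjlcty".

aovapjlcty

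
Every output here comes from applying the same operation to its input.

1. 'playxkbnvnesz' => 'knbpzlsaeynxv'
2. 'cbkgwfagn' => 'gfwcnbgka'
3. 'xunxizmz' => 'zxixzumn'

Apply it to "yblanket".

The pattern: take characters alternately from the front and the back (1st, last, 2nd, 2nd-last, ...), then move the last 3 characters to the front (rotate right by 3).
Applying that to "yblanket" gives "kanytbel".
(Check on "playxkbnvnesz": → "pzlsaeynxvknb" → "knbpzlsaeynxv" ✓)

kanytbel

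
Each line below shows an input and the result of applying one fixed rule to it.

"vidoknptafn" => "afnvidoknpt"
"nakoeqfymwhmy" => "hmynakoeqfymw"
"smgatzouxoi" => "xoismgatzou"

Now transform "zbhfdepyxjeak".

eakzbhfdepyxj

In each case the input is transformed by: move the last 3 characters to the front (rotate right by 3).
"zbhfdepyxjeak" → "eakzbhfdepyxj".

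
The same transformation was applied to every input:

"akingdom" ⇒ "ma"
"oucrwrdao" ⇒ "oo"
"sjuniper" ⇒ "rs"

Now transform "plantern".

What's happening: move the last character to the front, then keep only the first 2 characters.
On "plantern": the first step gives "nplanter", and the second then gives "np".

np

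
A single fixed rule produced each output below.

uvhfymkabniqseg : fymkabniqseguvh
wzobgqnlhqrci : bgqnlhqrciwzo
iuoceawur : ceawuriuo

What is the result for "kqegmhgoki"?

gmhgokikqe

The rule is to move the first 3 characters to the end (rotate left by 3).
"kqegmhgoki" → "gmhgokikqe".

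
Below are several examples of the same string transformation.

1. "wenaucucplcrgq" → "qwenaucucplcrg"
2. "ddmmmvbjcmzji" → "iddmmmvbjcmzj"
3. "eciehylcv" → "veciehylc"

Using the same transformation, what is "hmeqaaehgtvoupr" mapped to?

rhmeqaaehgtvoup

Rule — move the last character to the front.
Applying that to "hmeqaaehgtvoupr" gives "rhmeqaaehgtvoup".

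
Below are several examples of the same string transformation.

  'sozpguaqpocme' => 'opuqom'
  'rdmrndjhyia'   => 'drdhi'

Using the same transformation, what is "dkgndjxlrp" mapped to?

What's happening: keep every other character starting from the second (positions 2nd, 4th, 6th, ...).
"dkgndjxlrp" → "knjlp".

knjlp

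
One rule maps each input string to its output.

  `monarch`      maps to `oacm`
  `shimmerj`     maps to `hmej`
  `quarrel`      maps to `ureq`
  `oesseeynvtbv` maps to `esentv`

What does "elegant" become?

The transformation: move the first character to the end, then keep every other character starting from the first (positions 1st, 3rd, 5th, ...).
On "elegant" that produces "lgne".

lgne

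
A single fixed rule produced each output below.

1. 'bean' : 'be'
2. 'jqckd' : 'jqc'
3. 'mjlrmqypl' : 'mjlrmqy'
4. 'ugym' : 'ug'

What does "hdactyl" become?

What's happening: delete the last 2 characters.
Doing the same to "hdactyl": "hdact".

hdact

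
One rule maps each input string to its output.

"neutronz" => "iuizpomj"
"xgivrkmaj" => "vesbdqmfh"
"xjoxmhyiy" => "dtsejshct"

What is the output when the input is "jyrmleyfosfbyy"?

The transformation: shift every letter 5 places backward in the alphabet (wrapping around), then move the last 2 characters to the front (rotate right by 2).
"jyrmleyfosfbyy" → "etmhgztajnawtt" → "ttetmhgztajnaw".
(Check on "xjoxmhyiy": → "sejshctdt" → "dtsejshct" ✓)

ttetmhgztajnaw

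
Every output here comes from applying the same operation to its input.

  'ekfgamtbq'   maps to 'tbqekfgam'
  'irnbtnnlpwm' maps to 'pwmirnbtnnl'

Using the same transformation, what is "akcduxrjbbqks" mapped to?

Looking at the pairs, the operation is to move the last 3 characters to the front (rotate right by 3).
For "akcduxrjbbqks" the result is "qksakcduxrjbb".

qksakcduxrjbb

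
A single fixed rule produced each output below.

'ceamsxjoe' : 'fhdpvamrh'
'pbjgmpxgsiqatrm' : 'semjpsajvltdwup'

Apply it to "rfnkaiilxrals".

What's happening: shift every letter 3 places forward in the alphabet (wrapping around).
For "rfnkaiilxrals" the result is "uiqndlloaudov".

uiqndlloaudov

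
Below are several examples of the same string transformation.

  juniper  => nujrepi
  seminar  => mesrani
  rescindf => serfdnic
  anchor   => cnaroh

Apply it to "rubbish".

burhsib

Looking at the pairs, the operation is to reverse the string, then move the last 3 characters to the front (rotate right by 3).
Starting from "rubbish": after the first operation, "hsibbur"; after the second, "burhsib".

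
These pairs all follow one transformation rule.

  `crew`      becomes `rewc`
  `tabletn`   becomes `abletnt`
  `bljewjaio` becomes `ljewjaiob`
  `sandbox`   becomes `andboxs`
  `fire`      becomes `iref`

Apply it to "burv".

urvb

Rule — move the first character to the end.
For "burv" the result is "urvb".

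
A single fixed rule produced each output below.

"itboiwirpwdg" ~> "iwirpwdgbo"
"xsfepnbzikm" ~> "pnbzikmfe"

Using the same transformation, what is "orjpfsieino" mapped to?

The pattern: delete the first 2 characters, then move the first 2 characters to the end (rotate left by 2).
For "orjpfsieino", step one produces "jpfsieino"; step two turns that into "fsieinojp".

fsieinojp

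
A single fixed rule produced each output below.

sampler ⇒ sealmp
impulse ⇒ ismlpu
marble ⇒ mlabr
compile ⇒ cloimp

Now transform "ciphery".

crieph

Each output is the input with this applied: delete the last character, then take characters alternately from the front and the back (1st, last, 2nd, 2nd-last, ...).
For "ciphery" the result is "crieph".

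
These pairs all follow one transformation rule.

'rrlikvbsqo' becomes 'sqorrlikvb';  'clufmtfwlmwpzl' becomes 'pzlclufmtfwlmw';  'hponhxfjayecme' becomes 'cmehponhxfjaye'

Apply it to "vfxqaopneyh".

eyhvfxqaopn

The rule is to move the last 3 characters to the front (rotate right by 3).
"vfxqaopneyh" → "eyhvfxqaopn".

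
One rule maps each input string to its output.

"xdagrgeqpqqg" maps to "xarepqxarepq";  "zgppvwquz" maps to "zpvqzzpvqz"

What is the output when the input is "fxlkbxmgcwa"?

What's happening: keep every other character starting from the first (positions 1st, 3rd, 5th, ...), then write the whole string twice.
Starting from "fxlkbxmgcwa": after the first operation, "flbmca"; after the second, "flbmcaflbmca".

flbmcaflbmca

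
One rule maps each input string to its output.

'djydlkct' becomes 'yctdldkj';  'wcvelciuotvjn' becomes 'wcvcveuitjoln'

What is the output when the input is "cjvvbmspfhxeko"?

xbvcvesfphojmk

Looking at the pairs, the operation is to sort the characters into reverse alphabetical order, then take characters alternately from the front and the back (1st, last, 2nd, 2nd-last, ...).
Starting from "cjvvbmspfhxeko": after the first operation, "xvvspomkjhfecb"; after the second, "xbvcvesfphojmk".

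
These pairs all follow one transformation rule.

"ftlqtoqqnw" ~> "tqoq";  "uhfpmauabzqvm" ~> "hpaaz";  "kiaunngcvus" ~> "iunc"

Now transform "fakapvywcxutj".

aavwx

Rule — delete the last 2 characters, then keep every other character starting from the second (positions 2nd, 4th, 6th, ...).
For "fakapvywcxutj" the result is "aavwx".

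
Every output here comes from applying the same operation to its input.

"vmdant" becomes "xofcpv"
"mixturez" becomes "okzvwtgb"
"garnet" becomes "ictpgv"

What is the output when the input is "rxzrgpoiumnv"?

tzbtirqkwopx

The pattern: shift every letter 2 places forward in the alphabet (wrapping around).
So "rxzrgpoiumnv" becomes "tzbtirqkwopx".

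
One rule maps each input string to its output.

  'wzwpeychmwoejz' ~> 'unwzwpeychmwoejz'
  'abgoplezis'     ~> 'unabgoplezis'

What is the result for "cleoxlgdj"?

In each case the input is transformed by: prepend "un".
Applying that to "cleoxlgdj" gives "uncleoxlgdj".

uncleoxlgdj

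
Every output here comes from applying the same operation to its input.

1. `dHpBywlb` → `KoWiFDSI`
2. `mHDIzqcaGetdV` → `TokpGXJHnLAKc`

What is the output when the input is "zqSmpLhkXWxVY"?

Each output is the input with this applied: flip the case of every letter, then shift every letter 7 places forward in the alphabet (wrapping around).
Starting from "zqSmpLhkXWxVY": after the first operation, "ZQsMPlHKxwXvy"; after the second, "GXzTWsORedEcf".
(Check on "mHDIzqcaGetdV": → "MhdiZQCAgETDv" → "TokpGXJHnLAKc" ✓)

GXzTWsORedEcf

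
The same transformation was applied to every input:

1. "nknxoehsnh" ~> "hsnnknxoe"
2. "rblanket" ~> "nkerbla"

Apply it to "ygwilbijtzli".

The pattern: delete the last character, then move the last 3 characters to the front (rotate right by 3).
On "ygwilbijtzli": the first step gives "ygwilbijtzl", and the second then gives "tzlygwilbij".

tzlygwilbij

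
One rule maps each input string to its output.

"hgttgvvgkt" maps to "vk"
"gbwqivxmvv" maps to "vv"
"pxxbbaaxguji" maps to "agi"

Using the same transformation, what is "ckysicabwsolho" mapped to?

cwl

In each case the input is transformed by: delete the first 3 characters, then keep one character in every 3, starting at position 3 (positions 3rd, 6th, 9th, ...).
"ckysicabwsolho" → "cwl".
(Check on "hgttgvvgkt": → "tgvvgkt" → "vk" ✓)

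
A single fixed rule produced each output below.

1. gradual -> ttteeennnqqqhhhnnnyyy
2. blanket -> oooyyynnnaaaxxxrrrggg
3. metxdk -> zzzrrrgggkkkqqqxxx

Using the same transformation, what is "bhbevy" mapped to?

ooouuuooorrriiilll

The transformation: repeat every character 3 times, then shift every letter 13 places forward in the alphabet (wrapping around) — i.e. ROT13.
For "bhbevy", step one produces "bbbhhhbbbeeevvvyyy"; step two turns that into "ooouuuooorrriiilll".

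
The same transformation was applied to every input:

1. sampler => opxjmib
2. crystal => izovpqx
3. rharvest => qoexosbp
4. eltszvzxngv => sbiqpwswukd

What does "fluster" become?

In each case the input is transformed by: shift every letter 3 places backward in the alphabet (wrapping around), then move the last character to the front.
Starting from "fluster": after the first operation, "cirpqbo"; after the second, "ocirpqb".

ocirpqb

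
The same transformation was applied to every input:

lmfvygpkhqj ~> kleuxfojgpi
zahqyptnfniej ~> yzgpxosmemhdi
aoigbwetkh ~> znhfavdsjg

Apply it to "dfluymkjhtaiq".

cektxljigszhp

The rule is to shift every letter 1 place backward in the alphabet (wrapping around).
"dfluymkjhtaiq" → "cektxljigszhp".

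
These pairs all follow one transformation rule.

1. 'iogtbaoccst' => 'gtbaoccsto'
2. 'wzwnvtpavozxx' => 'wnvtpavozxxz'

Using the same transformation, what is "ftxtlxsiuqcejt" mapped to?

Rule — delete the first character, then move the first character to the end.
On "ftxtlxsiuqcejt": the first step gives "txtlxsiuqcejt", and the second then gives "xtlxsiuqcejtt".

xtlxsiuqcejtt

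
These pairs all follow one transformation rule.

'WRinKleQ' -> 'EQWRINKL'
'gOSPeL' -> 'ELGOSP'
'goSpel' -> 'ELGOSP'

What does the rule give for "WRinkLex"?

Looking at the pairs, the operation is to move the last 2 characters to the front (rotate right by 2), then convert every letter to uppercase.
Applying both steps to "WRinkLex": "exWRinkL", then "EXWRINKL".
(Check on "gOSPeL": → "eLgOSP" → "ELGOSP" ✓)

EXWRINKL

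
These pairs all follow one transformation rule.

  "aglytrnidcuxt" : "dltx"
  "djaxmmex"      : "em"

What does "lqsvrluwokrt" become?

lrtw

The transformation: sort the characters into alphabetical order, then keep one character in every 3, starting at position 3 (positions 3rd, 6th, 9th, ...).
"lqsvrluwokrt" → "klloqrrstuvw" → "lrtw".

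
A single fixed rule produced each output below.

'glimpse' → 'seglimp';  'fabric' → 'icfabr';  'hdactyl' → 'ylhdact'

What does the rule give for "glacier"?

erglaci

Looking at the pairs, the operation is to move the last 2 characters to the front (rotate right by 2).
"glacier" → "erglaci".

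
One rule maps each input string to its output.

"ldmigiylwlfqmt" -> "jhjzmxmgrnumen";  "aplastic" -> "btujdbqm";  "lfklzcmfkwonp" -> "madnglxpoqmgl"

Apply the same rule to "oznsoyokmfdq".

The pattern: shift every letter 1 place forward in the alphabet (wrapping around), then move the first 3 characters to the end (rotate left by 3).
Starting from "oznsoyokmfdq": after the first operation, "paotpzplnger"; after the second, "tpzplngerpao".

tpzplngerpao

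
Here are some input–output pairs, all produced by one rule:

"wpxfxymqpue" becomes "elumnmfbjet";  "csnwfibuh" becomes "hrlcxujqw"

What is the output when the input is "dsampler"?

Each output is the input with this applied: swap each adjacent pair of characters (1↔2, 3↔4, ...), then shift every letter 11 places backward in the alphabet (wrapping around).
"dsampler" → "sdmalpre" → "hsbpaegt".

hsbpaegt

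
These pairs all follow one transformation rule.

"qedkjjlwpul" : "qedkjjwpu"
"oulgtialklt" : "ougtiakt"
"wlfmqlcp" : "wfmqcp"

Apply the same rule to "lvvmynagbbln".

vvmynagbbn

Each output is the input with this applied: remove every "l".
So "lvvmynagbbln" becomes "vvmynagbbn".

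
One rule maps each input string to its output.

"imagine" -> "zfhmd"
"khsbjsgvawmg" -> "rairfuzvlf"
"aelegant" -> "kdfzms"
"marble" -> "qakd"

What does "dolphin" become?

koghm

Looking at the pairs, the operation is to delete the first 2 characters, then shift every letter 1 place backward in the alphabet (wrapping around).
"dolphin" → "koghm".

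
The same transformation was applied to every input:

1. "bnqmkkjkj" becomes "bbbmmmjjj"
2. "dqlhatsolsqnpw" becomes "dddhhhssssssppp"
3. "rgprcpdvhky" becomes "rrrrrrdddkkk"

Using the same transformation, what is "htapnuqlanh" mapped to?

hhhpppqqqnnn

Looking at the pairs, the operation is to keep one character in every 3, starting at position 1 (positions 1st, 4th, 7th, ...), then repeat every character 3 times.
"htapnuqlanh" → "hpqn" → "hhhpppqqqnnn".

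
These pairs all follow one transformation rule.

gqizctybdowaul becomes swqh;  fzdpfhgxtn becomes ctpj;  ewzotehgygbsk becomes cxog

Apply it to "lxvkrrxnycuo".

The pattern: shift every letter 4 places backward in the alphabet (wrapping around), then keep only the last 4 characters.
For "lxvkrrxnycuo", step one produces "htrgnntjuyqk"; step two turns that into "uyqk".

uyqk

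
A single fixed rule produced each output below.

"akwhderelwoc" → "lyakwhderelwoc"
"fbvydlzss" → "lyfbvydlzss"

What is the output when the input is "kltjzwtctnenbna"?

The rule is to prepend "ly".
So "kltjzwtctnenbna" becomes "lykltjzwtctnenbna".

lykltjzwtctnenbna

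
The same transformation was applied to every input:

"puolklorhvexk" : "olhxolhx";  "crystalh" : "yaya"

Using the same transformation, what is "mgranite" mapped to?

riri

In each case the input is transformed by: keep one character in every 3, starting at position 3 (positions 3rd, 6th, 9th, ...), then write the whole string twice.
On "mgranite": the first step gives "ri", and the second then gives "riri".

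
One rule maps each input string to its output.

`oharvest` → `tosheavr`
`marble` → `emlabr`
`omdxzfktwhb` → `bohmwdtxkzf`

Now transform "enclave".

Looking at the pairs, the operation is to reverse the string, then take characters alternately from the front and the back (1st, last, 2nd, 2nd-last, ...).
Applying both steps to "enclave": "evalcne", then "eevnacl".

eevnacl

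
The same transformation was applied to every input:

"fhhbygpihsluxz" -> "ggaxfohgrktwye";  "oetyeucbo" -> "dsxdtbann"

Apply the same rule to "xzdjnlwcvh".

Looking at the pairs, the operation is to shift every letter 1 place backward in the alphabet (wrapping around), then move the first character to the end.
"xzdjnlwcvh" → "wycimkvbug" → "ycimkvbugw".

ycimkvbugw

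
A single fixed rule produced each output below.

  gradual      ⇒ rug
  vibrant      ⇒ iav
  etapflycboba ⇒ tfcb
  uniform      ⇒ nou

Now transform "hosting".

oih

What's happening: move the first character to the end, then keep one character in every 3, starting at position 1 (positions 1st, 4th, 7th, ...).
Starting from "hosting": after the first operation, "ostingh"; after the second, "oih".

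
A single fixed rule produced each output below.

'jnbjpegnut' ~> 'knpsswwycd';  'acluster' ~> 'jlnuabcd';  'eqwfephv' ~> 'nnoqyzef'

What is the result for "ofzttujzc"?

The transformation: sort the characters into alphabetical order, then shift every letter 9 places forward in the alphabet (wrapping around).
"ofzttujzc" → "cfjottuzz" → "losxccdii".

losxccdii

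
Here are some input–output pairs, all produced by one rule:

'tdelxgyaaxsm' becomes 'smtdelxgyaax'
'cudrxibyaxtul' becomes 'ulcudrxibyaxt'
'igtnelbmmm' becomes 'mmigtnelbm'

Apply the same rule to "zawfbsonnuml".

Rule — move the last 2 characters to the front (rotate right by 2).
So "zawfbsonnuml" becomes "mlzawfbsonnu".

mlzawfbsonnu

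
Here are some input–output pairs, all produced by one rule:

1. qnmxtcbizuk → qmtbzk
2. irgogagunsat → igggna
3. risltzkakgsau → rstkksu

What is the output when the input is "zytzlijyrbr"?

Looking at the pairs, the operation is to keep every other character starting from the first (positions 1st, 3rd, 5th, ...).
Doing the same to "zytzlijyrbr": "ztljrr".

ztljrr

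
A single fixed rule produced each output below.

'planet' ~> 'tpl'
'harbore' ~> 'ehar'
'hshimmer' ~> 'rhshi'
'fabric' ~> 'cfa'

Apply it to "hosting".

The transformation: move the last character to the front, then delete the last 3 characters.
Working it through for "hosting": intermediate "ghostin", final "ghos".

ghos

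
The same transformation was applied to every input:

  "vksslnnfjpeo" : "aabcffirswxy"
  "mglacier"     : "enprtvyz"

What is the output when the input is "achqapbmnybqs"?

acddflnnoopuz

The pattern: shift every letter 13 places forward in the alphabet (wrapping around) — i.e. ROT13, then sort the characters into alphabetical order.
On "achqapbmnybqs" that produces "acddflnnoopuz".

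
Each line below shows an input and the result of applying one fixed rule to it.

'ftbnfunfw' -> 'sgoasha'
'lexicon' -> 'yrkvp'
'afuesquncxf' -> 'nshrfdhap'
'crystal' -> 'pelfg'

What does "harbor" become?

uneo

The transformation: shift every letter 13 places forward in the alphabet (wrapping around) — i.e. ROT13, then delete the last 2 characters.
"harbor" → "uneobe" → "uneo".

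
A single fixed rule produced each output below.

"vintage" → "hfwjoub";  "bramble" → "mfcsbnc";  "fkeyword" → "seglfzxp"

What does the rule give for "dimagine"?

The pattern: shift every letter 1 place forward in the alphabet (wrapping around), then move the last 2 characters to the front (rotate right by 2).
Starting from "dimagine": after the first operation, "ejnbhjof"; after the second, "ofejnbhj".
(Check on "bramble": → "csbncmf" → "mfcsbnc" ✓)

ofejnbhj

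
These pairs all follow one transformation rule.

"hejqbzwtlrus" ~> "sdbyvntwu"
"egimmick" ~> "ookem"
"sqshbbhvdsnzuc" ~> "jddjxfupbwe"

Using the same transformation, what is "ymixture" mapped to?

zvwtg

Looking at the pairs, the operation is to shift every letter 2 places forward in the alphabet (wrapping around), then delete the first 3 characters.
Starting from "ymixture": after the first operation, "aokzvwtg"; after the second, "zvwtg".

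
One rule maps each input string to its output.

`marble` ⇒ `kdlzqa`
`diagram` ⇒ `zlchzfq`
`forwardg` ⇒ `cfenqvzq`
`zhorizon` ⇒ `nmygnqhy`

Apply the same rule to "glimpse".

rdfkhlo

The rule is to shift every letter 1 place backward in the alphabet (wrapping around), then move the last 2 characters to the front (rotate right by 2).
For "glimpse", step one produces "fkhlord"; step two turns that into "rdfkhlo".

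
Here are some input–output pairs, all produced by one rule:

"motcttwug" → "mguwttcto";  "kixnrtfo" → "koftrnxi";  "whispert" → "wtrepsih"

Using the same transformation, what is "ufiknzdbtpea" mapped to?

What's happening: reverse the string, then move the last character to the front.
Working it through for "ufiknzdbtpea": intermediate "aeptbdznkifu", final "uaeptbdznkif".
(Check on "motcttwug": → "guwttctom" → "mguwttcto" ✓)

uaeptbdznkif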